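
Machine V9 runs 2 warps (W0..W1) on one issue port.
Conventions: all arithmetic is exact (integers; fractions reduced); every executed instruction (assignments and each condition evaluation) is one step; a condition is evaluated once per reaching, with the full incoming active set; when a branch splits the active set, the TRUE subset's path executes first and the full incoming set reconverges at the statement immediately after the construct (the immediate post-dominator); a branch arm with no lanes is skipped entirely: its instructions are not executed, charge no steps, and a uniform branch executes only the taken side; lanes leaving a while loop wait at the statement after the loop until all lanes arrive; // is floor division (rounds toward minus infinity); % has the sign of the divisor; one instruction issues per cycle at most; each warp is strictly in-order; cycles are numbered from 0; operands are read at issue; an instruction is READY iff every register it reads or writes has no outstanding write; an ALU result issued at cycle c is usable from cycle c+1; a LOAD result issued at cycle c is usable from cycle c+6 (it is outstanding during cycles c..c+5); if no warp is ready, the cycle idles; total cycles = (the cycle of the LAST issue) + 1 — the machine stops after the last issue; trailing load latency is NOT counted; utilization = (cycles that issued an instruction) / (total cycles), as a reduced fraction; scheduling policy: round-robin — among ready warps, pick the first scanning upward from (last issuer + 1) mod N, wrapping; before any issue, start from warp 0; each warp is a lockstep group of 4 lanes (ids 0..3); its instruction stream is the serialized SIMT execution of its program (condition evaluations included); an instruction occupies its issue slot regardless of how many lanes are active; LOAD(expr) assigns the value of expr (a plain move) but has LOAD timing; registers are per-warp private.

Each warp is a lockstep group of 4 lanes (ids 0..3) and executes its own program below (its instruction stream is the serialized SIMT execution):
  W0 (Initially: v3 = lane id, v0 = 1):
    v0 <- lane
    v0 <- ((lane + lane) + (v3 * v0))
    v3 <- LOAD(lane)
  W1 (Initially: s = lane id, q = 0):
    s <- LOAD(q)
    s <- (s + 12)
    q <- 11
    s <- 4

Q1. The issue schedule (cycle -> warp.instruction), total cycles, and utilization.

cycle 0: W0.I0
cycle 1: W1.I0
cycle 2: W0.I1
cycle 3: W0.I2
cycle 4: idle
cycle 5: idle
cycle 6: idle
cycle 7: W1.I1
cycle 8: W1.I2
cycle 9: W1.I3

Answer: 10 cycles, utilization 7/10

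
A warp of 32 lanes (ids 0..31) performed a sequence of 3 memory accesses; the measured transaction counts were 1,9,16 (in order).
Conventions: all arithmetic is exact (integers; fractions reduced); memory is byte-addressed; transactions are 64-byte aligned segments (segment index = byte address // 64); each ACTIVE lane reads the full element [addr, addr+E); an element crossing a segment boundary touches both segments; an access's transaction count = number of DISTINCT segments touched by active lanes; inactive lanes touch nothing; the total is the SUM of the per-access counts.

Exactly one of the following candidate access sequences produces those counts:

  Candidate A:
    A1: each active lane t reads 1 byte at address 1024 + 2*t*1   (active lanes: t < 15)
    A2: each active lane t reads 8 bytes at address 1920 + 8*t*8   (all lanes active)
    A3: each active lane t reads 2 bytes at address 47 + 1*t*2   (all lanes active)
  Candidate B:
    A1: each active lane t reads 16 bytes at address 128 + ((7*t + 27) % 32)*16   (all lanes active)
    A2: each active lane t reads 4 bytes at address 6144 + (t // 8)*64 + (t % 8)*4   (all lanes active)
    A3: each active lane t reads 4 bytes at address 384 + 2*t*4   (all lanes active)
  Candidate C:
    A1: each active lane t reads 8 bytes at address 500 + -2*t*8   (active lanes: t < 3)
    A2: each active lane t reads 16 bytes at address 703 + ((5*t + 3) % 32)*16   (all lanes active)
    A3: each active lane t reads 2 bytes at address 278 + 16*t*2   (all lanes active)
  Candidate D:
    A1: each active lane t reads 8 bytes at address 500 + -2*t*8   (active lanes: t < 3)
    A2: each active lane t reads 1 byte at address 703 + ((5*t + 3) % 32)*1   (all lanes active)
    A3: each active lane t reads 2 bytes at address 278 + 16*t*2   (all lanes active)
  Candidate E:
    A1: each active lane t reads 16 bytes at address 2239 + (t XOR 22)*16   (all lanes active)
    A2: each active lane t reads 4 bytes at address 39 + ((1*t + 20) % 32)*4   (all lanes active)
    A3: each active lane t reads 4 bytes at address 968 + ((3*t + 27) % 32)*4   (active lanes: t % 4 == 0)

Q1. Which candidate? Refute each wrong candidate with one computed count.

A: A2 gives 32 transactions, not 9
B: A1 gives 8 transactions, not 1
D: A2 gives 2 transactions, not 9
E: A1 gives 9 transactions, not 1
C: all counts match (1,9,16)

Answer: C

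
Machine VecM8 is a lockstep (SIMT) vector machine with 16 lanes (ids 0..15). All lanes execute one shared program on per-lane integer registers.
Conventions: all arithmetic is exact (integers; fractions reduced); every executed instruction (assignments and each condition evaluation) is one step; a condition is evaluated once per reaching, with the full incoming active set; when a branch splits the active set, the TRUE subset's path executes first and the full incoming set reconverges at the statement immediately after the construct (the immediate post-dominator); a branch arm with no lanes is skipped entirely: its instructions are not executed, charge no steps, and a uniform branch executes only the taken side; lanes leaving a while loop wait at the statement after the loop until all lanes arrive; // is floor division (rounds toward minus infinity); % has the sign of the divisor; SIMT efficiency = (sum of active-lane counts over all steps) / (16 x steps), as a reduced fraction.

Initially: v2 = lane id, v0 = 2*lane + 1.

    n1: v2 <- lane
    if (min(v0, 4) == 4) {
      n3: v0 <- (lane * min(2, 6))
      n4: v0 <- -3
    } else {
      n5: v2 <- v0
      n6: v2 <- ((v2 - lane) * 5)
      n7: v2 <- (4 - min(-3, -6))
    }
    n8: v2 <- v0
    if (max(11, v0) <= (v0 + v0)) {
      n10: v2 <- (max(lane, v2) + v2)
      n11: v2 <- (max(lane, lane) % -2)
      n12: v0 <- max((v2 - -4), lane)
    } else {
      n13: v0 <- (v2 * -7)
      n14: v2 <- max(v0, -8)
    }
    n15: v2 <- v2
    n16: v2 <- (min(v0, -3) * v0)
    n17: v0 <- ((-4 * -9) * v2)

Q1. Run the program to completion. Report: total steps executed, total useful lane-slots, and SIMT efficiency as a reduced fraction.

Answer: 14 steps, 178 useful, 89/112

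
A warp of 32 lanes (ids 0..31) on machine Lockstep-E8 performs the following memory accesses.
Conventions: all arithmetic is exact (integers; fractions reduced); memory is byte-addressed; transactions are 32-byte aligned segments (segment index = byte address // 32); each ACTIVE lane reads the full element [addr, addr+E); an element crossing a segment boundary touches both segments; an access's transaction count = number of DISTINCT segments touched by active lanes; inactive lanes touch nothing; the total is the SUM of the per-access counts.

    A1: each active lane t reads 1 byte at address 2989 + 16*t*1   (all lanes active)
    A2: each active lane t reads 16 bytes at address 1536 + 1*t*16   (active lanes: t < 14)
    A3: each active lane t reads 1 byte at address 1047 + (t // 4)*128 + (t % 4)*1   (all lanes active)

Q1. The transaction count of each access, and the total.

A1: 16 transactions
A2: 7 transactions
A3: 8 transactions

Answer: 16,7,8; total 31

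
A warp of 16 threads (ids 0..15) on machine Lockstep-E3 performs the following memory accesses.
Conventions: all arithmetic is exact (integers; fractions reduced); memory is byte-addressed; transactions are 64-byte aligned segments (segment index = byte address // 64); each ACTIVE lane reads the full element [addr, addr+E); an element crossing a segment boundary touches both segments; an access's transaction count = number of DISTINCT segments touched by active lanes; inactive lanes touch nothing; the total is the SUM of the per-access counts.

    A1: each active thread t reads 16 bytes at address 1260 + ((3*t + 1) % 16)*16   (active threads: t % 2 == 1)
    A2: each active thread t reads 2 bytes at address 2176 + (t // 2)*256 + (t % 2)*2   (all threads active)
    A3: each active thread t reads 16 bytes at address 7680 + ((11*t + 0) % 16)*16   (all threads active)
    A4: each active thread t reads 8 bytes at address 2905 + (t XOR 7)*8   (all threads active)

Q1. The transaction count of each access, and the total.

A1: 5 transactions
A2: 8 transactions
A3: 4 transactions
A4: 3 transactions

Answer: 5,8,4,3; total 20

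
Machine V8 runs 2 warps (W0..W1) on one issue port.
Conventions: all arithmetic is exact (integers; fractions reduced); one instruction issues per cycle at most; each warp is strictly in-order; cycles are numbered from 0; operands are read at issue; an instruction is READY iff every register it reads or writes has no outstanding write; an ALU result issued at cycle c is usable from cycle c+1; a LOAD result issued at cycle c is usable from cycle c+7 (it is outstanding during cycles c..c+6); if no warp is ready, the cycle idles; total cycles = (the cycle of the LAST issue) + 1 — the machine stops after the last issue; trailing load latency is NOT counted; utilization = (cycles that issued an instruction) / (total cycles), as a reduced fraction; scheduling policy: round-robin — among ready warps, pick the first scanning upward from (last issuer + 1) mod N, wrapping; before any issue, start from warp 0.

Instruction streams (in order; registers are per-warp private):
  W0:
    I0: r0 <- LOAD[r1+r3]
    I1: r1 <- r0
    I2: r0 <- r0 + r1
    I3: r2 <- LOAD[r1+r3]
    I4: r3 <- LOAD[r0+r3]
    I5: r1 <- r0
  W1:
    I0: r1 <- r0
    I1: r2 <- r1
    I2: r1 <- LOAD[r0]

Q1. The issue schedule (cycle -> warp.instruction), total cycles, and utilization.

cycle 0: W0.I0
cycle 1: W1.I0
cycle 2: W1.I1
cycle 3: W1.I2
cycle 4: idle
cycle 5: idle
cycle 6: idle
cycle 7: W0.I1
cycle 8: W0.I2
cycle 9: W0.I3
cycle 10: W0.I4
cycle 11: W0.I5

Answer: 12 cycles, utilization 3/4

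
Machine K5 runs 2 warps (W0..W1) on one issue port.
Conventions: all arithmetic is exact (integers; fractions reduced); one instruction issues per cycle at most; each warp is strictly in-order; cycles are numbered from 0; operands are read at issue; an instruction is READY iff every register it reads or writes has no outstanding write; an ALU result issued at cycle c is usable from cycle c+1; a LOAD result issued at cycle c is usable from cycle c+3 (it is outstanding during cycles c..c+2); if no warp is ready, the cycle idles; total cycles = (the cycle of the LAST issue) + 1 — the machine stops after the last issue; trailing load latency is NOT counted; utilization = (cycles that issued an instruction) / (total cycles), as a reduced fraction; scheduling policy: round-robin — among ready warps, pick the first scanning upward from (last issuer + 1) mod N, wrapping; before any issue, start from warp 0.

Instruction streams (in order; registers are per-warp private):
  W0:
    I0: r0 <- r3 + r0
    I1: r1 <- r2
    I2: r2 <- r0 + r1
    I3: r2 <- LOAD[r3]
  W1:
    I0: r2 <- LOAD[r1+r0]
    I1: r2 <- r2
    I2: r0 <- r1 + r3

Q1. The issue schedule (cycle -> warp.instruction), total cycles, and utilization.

cycle 0: W0.I0
cycle 1: W1.I0
cycle 2: W0.I1
cycle 3: W0.I2
cycle 4: W1.I1
cycle 5: W0.I3
cycle 6: W1.I2

Answer: 7 cycles, utilization 1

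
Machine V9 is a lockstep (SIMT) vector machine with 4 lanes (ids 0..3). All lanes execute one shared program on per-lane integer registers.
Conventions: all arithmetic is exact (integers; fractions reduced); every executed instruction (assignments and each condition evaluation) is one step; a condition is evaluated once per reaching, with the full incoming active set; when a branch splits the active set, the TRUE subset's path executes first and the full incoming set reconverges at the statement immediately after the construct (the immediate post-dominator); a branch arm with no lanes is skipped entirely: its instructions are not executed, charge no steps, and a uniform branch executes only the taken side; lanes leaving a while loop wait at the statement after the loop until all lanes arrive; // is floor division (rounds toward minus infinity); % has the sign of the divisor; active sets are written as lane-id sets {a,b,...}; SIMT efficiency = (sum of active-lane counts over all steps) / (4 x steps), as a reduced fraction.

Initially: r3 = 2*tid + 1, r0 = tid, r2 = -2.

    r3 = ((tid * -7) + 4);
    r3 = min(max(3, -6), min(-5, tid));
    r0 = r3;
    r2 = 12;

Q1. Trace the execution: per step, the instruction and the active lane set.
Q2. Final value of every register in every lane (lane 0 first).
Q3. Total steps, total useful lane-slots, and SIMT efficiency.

step 0: r3 <- ((tid * -7) + 4)       {0,1,2,3}
step 1: r3 <- min(max(3, -6), min(-5, tid)) {0,1,2,3}
step 2: r0 <- r3                     {0,1,2,3}
step 3: r2 <- 12                     {0,1,2,3}

Answer: 4 steps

r3: -5,-5,-5,-5
r0: -5,-5,-5,-5
r2: 12,12,12,12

steps = 4; useful = 16; efficiency = 16/16 = 1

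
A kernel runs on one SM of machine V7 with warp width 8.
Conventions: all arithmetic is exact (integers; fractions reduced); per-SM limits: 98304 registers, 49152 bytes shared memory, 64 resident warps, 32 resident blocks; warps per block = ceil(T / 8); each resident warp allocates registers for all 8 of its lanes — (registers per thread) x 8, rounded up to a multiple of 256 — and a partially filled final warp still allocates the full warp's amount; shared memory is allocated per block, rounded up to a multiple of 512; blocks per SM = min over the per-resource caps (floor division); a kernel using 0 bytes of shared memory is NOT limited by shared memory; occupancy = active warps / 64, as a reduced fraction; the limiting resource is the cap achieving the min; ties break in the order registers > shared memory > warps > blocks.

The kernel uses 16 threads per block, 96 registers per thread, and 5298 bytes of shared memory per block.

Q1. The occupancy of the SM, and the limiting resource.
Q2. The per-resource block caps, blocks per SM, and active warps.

Answer: occupancy 1/4, limited by shared memory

registers: 64 blocks
shared memory: 8 blocks
warps: 32 blocks
blocks: 32 blocks

Answer: 8 blocks, 16 active warps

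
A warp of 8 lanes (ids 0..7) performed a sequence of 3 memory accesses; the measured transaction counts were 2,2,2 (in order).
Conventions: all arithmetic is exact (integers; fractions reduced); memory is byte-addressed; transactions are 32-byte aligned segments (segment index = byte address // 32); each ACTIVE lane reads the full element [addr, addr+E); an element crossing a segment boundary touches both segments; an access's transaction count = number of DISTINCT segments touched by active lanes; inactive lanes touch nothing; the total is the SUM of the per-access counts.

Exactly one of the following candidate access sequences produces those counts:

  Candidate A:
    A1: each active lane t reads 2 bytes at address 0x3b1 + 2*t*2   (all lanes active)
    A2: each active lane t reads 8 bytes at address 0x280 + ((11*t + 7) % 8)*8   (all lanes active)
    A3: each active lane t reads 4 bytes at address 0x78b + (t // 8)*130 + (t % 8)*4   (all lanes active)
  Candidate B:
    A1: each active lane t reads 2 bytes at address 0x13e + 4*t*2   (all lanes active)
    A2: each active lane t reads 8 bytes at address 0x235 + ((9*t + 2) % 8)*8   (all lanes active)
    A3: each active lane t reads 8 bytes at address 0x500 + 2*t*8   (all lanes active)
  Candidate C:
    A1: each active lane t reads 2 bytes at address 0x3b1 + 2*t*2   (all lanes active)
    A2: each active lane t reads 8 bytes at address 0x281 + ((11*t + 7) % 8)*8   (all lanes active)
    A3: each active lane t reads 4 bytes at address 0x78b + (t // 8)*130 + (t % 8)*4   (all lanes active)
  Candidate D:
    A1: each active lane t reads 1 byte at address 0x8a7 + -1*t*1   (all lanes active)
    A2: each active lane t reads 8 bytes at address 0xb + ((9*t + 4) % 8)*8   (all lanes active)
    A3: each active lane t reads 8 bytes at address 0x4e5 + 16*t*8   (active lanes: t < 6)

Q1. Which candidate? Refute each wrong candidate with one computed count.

B: A1 gives 3 transactions, not 2
C: A2 gives 3 transactions, not 2
D: A1 gives 1 transaction, not 2
A: all counts match (2,2,2)

Answer: A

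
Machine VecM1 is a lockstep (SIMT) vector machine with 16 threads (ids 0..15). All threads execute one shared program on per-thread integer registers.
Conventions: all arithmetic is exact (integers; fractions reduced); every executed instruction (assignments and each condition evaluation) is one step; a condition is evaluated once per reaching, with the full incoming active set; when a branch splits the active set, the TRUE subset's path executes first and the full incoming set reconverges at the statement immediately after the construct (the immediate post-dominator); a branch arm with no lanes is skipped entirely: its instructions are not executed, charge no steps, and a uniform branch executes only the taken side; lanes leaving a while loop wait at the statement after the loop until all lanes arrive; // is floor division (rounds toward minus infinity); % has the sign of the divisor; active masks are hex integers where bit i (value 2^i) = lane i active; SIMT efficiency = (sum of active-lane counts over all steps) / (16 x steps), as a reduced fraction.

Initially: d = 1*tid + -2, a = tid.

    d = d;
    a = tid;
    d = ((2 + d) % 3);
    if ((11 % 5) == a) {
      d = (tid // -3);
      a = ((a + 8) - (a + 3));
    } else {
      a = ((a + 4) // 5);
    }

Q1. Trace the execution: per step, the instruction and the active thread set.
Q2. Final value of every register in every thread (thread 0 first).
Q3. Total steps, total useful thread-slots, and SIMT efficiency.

step 0: d <- d                       0xffff
step 1: a <- tid                     0xffff
step 2: d <- ((2 + d) % 3)           0xffff
step 3: eval ((11 % 5) == a)         0xffff
step 4: d <- (tid // -3)             0x0002
step 5: a <- ((a + 8) - (a + 3))     0x0002
step 6: a <- ((a + 4) // 5)          0xfffd

Answer: 7 steps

d: 0,-1,2,0,1,2,0,1,2,0,1,2,0,1,2,0
a: 0,5,1,1,1,1,2,2,2,2,2,3,3,3,3,3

steps = 7; useful = 81; efficiency = 81/112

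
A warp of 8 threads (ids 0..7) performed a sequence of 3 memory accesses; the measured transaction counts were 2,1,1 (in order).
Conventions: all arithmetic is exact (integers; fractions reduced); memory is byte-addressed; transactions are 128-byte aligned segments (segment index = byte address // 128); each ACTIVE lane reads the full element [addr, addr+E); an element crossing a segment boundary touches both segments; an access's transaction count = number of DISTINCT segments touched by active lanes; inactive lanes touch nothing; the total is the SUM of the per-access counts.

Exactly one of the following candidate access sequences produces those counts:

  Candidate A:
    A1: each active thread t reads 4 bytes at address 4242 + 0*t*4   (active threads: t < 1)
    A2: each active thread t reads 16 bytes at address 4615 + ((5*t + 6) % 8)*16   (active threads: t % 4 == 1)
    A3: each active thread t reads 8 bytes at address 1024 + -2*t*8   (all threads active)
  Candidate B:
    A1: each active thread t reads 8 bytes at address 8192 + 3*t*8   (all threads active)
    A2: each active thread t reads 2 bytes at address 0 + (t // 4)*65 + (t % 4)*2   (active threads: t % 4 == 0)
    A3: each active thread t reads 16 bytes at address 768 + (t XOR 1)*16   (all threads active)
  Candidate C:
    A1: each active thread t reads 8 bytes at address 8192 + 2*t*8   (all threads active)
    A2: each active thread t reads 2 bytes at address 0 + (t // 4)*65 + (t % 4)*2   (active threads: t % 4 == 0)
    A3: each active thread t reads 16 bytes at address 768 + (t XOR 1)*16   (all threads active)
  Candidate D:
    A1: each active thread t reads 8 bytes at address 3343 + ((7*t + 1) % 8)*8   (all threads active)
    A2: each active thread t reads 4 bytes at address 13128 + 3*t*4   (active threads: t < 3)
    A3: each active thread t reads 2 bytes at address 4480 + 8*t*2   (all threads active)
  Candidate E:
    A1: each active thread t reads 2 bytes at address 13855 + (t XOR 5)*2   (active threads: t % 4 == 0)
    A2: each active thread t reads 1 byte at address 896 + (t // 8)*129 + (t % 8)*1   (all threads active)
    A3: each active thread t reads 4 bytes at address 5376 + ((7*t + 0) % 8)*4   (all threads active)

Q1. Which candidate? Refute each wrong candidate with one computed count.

A: A1 gives 1 transaction, not 2
C: A1 gives 1 transaction, not 2
D: A1 gives 1 transaction, not 2
E: A1 gives 1 transaction, not 2
B: all counts match (2,1,1)

Answer: B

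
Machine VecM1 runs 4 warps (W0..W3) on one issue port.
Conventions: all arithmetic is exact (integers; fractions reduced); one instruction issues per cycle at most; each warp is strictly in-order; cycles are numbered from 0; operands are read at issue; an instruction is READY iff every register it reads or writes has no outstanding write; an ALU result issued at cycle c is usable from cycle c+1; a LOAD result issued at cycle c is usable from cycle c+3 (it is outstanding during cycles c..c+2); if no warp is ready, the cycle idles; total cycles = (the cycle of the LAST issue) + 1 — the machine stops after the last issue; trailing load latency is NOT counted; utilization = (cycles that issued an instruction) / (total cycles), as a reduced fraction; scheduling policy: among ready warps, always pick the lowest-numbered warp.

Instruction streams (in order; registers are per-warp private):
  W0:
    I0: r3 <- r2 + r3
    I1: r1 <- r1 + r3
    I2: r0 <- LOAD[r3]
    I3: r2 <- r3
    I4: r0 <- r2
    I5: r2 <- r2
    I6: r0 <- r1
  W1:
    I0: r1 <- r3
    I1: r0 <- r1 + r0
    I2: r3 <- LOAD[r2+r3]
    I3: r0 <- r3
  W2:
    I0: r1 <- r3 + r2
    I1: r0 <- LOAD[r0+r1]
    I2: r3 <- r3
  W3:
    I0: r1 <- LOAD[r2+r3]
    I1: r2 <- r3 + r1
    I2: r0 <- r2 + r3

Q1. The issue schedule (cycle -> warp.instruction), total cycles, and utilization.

cycle 0: W0.I0
cycle 1: W0.I1
cycle 2: W0.I2
cycle 3: W0.I3
cycle 4: W1.I0
cycle 5: W0.I4
cycle 6: W0.I5
cycle 7: W0.I6
cycle 8: W1.I1
cycle 9: W1.I2
cycle 10: W2.I0
cycle 11: W2.I1
cycle 12: W1.I3
cycle 13: W2.I2
cycle 14: W3.I0
cycle 15: idle
cycle 16: idle
cycle 17: W3.I1
cycle 18: W3.I2

Answer: 19 cycles, utilization 17/19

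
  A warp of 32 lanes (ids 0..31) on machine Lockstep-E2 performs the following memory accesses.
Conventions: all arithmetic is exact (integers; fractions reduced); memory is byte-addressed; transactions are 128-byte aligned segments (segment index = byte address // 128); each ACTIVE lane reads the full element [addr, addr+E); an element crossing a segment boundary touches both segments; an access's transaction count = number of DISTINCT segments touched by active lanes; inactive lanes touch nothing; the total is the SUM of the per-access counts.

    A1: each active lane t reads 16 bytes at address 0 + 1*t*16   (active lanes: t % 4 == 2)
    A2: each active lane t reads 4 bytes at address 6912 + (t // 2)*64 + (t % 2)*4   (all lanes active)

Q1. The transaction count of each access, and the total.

A1: 4 transactions
A2: 8 transactions

Answer: 4,8; total 12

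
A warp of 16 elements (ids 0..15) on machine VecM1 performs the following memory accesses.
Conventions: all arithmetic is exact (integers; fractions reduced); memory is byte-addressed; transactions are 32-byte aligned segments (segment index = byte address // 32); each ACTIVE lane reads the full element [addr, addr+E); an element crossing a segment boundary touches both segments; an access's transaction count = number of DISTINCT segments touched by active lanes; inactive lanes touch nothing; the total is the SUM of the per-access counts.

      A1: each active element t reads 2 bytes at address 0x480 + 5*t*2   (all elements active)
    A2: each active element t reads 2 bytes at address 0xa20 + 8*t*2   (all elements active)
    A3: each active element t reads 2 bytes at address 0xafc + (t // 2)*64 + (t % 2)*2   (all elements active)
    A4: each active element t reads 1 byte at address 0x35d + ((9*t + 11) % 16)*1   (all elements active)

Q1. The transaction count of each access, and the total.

A1: 5 transactions
A2: 8 transactions
A3: 8 transactions
A4: 2 transactions

Answer: 5,8,8,2; total 23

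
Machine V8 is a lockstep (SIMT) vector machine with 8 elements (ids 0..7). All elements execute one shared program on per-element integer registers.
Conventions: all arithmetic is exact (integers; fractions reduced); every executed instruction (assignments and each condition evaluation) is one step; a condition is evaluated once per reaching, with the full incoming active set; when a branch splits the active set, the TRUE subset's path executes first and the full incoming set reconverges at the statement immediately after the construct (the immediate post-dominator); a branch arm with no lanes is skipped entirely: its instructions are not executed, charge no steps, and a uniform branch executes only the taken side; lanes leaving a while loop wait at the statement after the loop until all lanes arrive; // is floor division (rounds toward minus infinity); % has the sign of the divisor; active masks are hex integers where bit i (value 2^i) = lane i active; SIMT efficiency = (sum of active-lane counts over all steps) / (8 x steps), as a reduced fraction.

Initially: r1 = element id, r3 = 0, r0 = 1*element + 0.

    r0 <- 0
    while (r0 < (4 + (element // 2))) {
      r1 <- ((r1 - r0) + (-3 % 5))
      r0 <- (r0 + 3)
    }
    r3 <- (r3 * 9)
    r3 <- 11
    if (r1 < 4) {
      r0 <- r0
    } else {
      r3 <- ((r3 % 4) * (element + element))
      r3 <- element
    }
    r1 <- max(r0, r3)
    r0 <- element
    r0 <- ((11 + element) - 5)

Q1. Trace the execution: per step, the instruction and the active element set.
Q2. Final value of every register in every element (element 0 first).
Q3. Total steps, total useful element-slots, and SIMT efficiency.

step 0: r0 <- 0                      0xff
step 1: eval (r0 < (4 + (element // 2))) 0xff
step 2: r1 <- ((r1 - r0) + (-3 % 5)) 0xff
step 3: r0 <- (r0 + 3)               0xff
step 4: eval (r0 < (4 + (element // 2))) 0xff
step 5: r1 <- ((r1 - r0) + (-3 % 5)) 0xff
step 6: r0 <- (r0 + 3)               0xff
step 7: eval (r0 < (4 + (element // 2))) 0xff
step 8: r1 <- ((r1 - r0) + (-3 % 5)) 0xc0
step 9: r0 <- (r0 + 3)               0xc0
step 10: eval (r0 < (4 + (element // 2))) 0xc0
step 11: r3 <- (r3 * 9)               0xff
step 12: r3 <- 11                     0xff
step 13: eval (r1 < 4)                0xff
step 14: r0 <- r0                     0x47
step 15: r3 <- ((r3 % 4) * (element + element)) 0xb8
step 16: r3 <- element                0xb8
step 17: r1 <- max(r0, r3)            0xff
step 18: r0 <- element                0xff
step 19: r0 <- ((11 + element) - 5)   0xff

Answer: 20 steps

r1: 11,11,11,6,6,6,11,9
r3: 11,11,11,3,4,5,11,7
r0: 6,7,8,9,10,11,12,13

steps = 20; useful = 130; efficiency = 130/160 = 13/16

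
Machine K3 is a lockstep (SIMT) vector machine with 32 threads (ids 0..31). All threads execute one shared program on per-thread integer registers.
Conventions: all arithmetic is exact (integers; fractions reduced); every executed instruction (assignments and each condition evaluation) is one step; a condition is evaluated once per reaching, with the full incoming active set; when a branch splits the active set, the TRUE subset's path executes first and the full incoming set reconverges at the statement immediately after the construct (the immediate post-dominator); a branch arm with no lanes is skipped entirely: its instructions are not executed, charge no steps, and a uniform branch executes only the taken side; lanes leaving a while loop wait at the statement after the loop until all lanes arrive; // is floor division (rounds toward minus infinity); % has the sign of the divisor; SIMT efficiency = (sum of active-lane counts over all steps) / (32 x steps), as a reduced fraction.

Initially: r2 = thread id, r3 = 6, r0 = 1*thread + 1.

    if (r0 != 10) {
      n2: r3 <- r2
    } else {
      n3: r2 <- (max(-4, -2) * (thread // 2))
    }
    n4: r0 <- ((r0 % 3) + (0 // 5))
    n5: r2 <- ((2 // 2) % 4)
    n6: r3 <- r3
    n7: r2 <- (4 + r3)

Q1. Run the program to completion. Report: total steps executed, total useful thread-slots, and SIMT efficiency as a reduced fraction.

Answer: 7 steps, 192 useful, 6/7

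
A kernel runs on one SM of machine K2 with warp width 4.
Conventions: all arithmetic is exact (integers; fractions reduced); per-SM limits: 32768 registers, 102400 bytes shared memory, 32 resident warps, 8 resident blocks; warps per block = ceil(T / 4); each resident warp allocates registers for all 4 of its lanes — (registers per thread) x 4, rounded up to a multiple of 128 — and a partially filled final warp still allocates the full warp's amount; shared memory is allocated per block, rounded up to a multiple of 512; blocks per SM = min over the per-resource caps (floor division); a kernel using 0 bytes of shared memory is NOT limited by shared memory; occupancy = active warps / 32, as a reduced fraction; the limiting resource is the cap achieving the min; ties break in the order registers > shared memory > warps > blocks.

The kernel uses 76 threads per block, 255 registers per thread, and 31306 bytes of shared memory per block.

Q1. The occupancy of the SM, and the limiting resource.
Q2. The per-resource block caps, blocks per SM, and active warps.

Answer: occupancy 19/32, limited by registers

registers: 1 block
shared memory: 3 blocks
warps: 1 block
blocks: 8 blocks

Answer: 1 block, 19 active warps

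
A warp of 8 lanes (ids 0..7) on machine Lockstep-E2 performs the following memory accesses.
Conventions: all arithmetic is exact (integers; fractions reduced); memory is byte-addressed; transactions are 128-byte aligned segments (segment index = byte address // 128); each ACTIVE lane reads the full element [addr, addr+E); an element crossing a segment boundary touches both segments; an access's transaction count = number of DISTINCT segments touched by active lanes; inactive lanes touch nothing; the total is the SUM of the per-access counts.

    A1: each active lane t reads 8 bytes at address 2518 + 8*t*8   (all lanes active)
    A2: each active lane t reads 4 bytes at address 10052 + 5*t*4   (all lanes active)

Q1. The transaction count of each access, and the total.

A1: 5 transactions
A2: 2 transactions

Answer: 5,2; total 7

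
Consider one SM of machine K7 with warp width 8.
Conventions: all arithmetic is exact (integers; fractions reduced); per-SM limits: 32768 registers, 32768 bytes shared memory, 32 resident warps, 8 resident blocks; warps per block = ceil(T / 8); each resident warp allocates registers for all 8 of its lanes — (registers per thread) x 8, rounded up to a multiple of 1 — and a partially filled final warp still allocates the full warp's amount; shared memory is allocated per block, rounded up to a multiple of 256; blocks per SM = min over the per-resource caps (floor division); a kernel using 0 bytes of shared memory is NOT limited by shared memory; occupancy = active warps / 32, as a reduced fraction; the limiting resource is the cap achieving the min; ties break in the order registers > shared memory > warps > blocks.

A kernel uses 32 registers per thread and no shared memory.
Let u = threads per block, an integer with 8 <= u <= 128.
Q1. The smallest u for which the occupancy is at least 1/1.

Answer: u = 25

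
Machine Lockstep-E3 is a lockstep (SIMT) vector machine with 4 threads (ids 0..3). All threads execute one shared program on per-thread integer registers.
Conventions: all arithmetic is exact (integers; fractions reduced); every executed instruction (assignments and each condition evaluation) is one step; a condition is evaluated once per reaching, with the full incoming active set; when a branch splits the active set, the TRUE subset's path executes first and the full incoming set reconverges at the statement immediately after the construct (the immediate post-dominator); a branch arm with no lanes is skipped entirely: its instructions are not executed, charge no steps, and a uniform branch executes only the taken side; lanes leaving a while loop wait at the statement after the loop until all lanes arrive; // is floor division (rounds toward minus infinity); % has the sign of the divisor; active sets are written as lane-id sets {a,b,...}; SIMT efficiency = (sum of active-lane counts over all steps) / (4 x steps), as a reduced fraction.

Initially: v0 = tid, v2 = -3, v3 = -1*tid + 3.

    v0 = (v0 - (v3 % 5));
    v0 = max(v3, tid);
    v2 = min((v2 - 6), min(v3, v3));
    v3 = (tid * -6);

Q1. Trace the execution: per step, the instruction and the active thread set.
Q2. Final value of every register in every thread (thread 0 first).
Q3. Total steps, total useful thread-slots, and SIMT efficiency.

step 0: v0 <- (v0 - (v3 % 5))        {0,1,2,3}
step 1: v0 <- max(v3, tid)           {0,1,2,3}
step 2: v2 <- min((v2 - 6), min(v3, v3)) {0,1,2,3}
step 3: v3 <- (tid * -6)             {0,1,2,3}

Answer: 4 steps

v0: 3,2,2,3
v2: -9,-9,-9,-9
v3: 0,-6,-12,-18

steps = 4; useful = 16; efficiency = 16/16 = 1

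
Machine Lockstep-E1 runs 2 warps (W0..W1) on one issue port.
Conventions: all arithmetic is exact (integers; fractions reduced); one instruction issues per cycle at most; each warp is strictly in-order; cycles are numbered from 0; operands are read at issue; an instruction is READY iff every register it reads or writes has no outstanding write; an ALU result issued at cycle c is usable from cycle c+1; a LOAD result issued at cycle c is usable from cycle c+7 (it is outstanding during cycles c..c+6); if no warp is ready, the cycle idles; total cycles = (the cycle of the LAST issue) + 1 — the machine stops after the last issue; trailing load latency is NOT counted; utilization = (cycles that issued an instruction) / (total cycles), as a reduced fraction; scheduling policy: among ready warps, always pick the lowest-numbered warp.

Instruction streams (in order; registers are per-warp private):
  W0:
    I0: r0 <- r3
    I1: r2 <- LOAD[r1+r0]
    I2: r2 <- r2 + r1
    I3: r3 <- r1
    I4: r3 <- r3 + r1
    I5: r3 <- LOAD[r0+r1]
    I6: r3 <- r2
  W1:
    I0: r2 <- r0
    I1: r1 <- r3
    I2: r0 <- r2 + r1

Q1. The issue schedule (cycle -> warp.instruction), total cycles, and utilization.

cycle 0: W0.I0
cycle 1: W0.I1
cycle 2: W1.I0
cycle 3: W1.I1
cycle 4: W1.I2
cycle 5: idle
cycle 6: idle
cycle 7: idle
cycle 8: W0.I2
cycle 9: W0.I3
cycle 10: W0.I4
cycle 11: W0.I5
cycle 12: idle
cycle 13: idle
cycle 14: idle
cycle 15: idle
cycle 16: idle
cycle 17: idle
cycle 18: W0.I6

Answer: 19 cycles, utilization 10/19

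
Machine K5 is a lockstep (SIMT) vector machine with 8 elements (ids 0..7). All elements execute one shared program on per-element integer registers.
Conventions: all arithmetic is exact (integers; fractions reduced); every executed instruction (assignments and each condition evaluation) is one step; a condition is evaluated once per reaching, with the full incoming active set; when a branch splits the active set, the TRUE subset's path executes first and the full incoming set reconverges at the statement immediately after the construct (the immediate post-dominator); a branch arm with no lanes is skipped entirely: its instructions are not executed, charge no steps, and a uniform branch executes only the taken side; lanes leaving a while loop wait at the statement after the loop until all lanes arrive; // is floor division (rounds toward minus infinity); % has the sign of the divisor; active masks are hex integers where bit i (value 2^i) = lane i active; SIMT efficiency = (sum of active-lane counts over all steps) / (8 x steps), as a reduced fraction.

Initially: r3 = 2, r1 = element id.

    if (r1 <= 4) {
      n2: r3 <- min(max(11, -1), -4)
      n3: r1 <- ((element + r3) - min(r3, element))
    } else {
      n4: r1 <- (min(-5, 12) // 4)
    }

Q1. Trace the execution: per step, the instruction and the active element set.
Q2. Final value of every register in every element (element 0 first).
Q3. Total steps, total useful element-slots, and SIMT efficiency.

step 0: eval (r1 <= 4)               0xff
step 1: r3 <- min(max(11, -1), -4)   0x1f
step 2: r1 <- ((element + r3) - min(r3, element)) 0x1f
step 3: r1 <- (min(-5, 12) // 4)     0xe0

Answer: 4 steps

r3: -4,-4,-4,-4,-4,2,2,2
r1: 0,1,2,3,4,-2,-2,-2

steps = 4; useful = 21; efficiency = 21/32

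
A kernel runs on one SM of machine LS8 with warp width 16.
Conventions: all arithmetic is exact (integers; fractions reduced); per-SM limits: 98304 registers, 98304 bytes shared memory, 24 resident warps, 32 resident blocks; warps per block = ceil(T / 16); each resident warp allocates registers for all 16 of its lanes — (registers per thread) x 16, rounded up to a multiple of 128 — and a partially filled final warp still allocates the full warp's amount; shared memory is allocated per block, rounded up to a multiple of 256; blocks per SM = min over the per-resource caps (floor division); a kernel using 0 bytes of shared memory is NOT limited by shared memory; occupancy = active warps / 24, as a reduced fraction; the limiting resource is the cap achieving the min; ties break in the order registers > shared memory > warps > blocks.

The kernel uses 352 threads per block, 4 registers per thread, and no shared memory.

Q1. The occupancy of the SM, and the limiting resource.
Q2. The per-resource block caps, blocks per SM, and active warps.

Answer: occupancy 11/12, limited by warps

registers: 34 blocks
shared memory: no limit (kernel uses none)
warps: 1 block
blocks: 32 blocks

Answer: 1 block, 22 active warps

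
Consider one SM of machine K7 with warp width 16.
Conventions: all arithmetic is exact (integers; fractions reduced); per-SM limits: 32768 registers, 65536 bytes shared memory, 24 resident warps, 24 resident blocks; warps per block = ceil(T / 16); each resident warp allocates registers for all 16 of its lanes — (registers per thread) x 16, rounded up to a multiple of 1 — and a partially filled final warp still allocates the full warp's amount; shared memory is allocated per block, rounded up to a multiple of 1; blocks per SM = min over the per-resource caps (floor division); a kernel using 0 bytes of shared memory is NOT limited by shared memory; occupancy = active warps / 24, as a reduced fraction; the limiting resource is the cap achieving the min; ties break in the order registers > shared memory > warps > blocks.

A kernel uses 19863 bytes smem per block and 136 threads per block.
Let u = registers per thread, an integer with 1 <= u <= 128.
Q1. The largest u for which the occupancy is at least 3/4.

Answer: u = 113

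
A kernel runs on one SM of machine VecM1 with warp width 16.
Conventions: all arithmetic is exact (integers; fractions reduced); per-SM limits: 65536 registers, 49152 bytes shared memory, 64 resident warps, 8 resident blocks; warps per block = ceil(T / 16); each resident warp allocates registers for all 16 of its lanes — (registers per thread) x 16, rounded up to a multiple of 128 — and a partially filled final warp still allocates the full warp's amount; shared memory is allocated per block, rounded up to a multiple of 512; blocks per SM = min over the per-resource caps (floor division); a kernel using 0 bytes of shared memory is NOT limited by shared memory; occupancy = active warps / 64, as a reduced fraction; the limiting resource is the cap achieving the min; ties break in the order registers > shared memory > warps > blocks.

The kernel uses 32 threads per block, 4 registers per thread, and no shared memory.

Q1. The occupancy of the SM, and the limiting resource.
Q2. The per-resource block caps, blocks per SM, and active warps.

Answer: occupancy 1/4, limited by blocks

registers: 256 blocks
shared memory: no limit (kernel uses none)
warps: 32 blocks
blocks: 8 blocks

Answer: 8 blocks, 16 active warps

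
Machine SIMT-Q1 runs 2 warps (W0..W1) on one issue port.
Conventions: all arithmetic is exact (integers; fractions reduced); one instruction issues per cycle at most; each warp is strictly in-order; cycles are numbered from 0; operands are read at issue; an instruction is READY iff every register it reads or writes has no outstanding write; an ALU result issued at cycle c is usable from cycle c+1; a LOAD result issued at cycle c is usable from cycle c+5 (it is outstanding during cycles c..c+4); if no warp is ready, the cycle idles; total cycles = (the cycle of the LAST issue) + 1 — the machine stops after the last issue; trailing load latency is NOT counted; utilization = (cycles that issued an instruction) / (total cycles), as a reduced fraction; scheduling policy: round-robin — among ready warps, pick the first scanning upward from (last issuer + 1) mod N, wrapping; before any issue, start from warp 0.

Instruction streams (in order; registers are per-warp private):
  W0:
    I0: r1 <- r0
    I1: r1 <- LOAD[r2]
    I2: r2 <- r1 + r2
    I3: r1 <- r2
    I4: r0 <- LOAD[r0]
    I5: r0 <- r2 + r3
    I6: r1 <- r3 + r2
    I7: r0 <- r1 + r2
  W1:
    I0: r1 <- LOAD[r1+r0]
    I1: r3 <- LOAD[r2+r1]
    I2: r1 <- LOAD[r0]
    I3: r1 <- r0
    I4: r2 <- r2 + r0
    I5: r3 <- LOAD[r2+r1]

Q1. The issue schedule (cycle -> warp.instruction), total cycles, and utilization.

cycle 0: W0.I0
cycle 1: W1.I0
cycle 2: W0.I1
cycle 3: idle
cycle 4: idle
cycle 5: idle
cycle 6: W1.I1
cycle 7: W0.I2
cycle 8: W1.I2
cycle 9: W0.I3
cycle 10: W0.I4
cycle 11: idle
cycle 12: idle
cycle 13: W1.I3
cycle 14: W1.I4
cycle 15: W0.I5
cycle 16: W1.I5
cycle 17: W0.I6
cycle 18: W0.I7

Answer: 19 cycles, utilization 14/19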